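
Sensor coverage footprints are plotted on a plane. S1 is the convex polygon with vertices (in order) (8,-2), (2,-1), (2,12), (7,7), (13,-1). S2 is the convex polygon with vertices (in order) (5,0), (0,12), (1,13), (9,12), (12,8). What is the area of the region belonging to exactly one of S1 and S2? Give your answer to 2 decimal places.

|S1| = 82, |S2| = 84.5, |S1∩S2| = 38.9019.
|S1 △ S2| = |S1| + |S2| − 2·|S1∩S2| = 82 + 84.5 − 77.8038 = 88.70.

88.70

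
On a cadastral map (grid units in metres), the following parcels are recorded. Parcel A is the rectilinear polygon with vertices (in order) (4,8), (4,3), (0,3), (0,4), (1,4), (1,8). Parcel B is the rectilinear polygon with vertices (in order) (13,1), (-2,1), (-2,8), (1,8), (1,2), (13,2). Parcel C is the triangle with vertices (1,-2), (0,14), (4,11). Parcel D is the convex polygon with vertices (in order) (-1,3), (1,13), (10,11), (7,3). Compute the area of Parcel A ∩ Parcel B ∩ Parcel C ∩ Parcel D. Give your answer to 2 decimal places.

0.34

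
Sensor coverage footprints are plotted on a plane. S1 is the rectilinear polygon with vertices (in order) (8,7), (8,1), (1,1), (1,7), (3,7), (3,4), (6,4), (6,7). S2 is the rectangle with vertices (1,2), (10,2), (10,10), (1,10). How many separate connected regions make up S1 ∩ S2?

S1 ∩ S2 is a single connected region.

1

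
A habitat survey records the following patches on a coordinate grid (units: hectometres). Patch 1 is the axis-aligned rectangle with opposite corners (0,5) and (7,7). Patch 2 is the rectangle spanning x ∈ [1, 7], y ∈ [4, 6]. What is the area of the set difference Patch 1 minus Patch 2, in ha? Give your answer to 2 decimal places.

|Patch 1∩Patch 2|: x∈[1,7], y∈[5,6] → 6·1 = 6.
|Patch 1| = 14.
|Patch 1 ∖ Patch 2| = |Patch 1| − |Patch 1∩Patch 2| = 14 − 6 = 8.00.

8.00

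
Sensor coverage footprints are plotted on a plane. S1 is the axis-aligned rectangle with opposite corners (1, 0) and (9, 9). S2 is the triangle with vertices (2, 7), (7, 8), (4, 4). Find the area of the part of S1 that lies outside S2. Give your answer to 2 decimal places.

63.50

|S1| = 72, |S1∩S2| = 8.5.
|S1 ∖ S2| = |S1| − |S1∩S2| = 72 − 8.5 = 63.50.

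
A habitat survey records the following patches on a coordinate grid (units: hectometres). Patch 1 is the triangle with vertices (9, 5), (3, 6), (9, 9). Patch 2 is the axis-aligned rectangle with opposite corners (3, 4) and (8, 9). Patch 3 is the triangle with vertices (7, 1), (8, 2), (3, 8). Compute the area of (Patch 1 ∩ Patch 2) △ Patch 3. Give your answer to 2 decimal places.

13.06

|Patch 1 ∩ Patch 2| = 8.3333.
|(Patch 1 ∩ Patch 2) ∩ Patch 3| = 0.3847.
|(Patch 1 ∩ Patch 2) △ Patch 3| = 8.3333 + 5.5 − 0.7695 = 13.06.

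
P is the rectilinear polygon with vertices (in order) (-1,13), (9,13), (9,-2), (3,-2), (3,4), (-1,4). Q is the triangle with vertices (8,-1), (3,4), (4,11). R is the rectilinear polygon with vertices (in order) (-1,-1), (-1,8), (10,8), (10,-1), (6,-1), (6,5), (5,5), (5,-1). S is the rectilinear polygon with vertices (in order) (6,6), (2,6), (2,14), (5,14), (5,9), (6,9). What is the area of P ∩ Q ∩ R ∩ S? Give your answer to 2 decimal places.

3.81

The intersection is the polygon with vertices (5,8), (5.667,6), (3.286,6), (3.571,8).
By the shoelace formula its area is 3.81.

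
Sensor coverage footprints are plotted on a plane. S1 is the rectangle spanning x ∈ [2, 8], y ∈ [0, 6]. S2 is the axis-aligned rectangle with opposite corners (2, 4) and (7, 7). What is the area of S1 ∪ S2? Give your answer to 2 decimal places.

41.00

By inclusion–exclusion:
Individual areas: |S1| = 36, |S2| = 15.
|S1∩S2|: x∈[2,7], y∈[4,6] → 5·2 = 10.
|S1 ∪ S2| = 51 − 10 = 41.00.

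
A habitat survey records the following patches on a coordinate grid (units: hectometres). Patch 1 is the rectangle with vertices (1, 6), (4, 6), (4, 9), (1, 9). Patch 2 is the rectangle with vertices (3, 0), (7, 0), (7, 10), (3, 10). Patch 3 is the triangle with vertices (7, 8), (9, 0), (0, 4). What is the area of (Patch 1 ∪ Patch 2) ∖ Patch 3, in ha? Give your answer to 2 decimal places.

|Patch 1 ∪ Patch 2| = 46.
|(Patch 1 ∪ Patch 2) ∩ Patch 3| = 20.3175.
|(Patch 1 ∪ Patch 2) ∖ Patch 3| = 46 − 20.3175 = 25.68.

25.68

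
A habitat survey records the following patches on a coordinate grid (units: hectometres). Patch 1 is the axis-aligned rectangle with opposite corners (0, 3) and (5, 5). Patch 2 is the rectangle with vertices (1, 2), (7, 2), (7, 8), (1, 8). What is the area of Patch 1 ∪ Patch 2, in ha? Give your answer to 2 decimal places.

38.00

By inclusion–exclusion:
Individual areas: |Patch 1| = 10, |Patch 2| = 36.
|Patch 1∩Patch 2|: x∈[1,5], y∈[3,5] → 4·2 = 8.
|Patch 1 ∪ Patch 2| = 46 − 8 = 38.00.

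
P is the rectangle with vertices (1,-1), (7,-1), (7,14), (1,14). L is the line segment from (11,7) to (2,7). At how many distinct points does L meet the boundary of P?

The segment meets the boundary at (7,7).

1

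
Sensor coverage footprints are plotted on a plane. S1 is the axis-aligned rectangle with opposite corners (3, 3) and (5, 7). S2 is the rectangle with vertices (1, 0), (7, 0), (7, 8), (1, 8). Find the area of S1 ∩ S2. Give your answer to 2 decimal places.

8.00

|S1∩S2|: x∈[3,5], y∈[3,7] → 2·4 = 8.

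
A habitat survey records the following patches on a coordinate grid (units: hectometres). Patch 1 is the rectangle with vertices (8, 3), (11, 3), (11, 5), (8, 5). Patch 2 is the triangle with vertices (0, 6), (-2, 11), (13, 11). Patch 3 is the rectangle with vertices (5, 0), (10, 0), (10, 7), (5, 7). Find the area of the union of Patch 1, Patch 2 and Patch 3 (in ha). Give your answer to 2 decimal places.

By inclusion–exclusion:
Individual areas: |Patch 1| = 6, |Patch 2| = 37.5, |Patch 3| = 35.
|Patch 1∩Patch 2| = 0.
|Patch 1∩Patch 3|: x∈[8,10], y∈[3,5] → 2·2 = 4.
|Patch 2∩Patch 3| = 0.
|Patch 1∩Patch 2∩Patch 3| = 0.
|Patch 1 ∪ Patch 2 ∪ Patch 3| = 78.5 − 4 + 0 = 74.50.

74.50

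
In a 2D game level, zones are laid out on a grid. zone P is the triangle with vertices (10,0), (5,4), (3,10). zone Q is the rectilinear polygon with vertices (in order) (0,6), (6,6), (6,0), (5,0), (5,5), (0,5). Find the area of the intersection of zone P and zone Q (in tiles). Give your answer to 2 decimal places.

2.87

The intersection is the polygon with vertices (5,4), (5,5), (4.667,5), (4.333,6), (5.8,6), (6,5.714), (6,3.2).
By the shoelace formula its area is 2.87.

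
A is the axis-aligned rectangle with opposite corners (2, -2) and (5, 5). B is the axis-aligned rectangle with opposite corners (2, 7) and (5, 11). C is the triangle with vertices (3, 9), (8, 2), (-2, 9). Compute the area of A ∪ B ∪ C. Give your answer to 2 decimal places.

46.49

By inclusion–exclusion:
Individual areas: |A| = 21, |B| = 12, |C| = 17.5.
|A∩B| = 0 (no overlap).
|A∩C| = 0.5786.
|B∩C| = 3.4286.
|A∩B∩C| = 0.
|A ∪ B ∪ C| = 50.5 − 4.0071 + 0 = 46.49.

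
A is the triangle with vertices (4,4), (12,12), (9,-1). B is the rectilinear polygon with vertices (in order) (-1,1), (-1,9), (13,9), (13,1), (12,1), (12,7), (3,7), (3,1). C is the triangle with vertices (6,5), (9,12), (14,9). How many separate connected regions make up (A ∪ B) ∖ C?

3

(A ∪ B) ∖ C splits into 3 disjoint pieces (area 40.5714, area 0.6841, area 35.5096).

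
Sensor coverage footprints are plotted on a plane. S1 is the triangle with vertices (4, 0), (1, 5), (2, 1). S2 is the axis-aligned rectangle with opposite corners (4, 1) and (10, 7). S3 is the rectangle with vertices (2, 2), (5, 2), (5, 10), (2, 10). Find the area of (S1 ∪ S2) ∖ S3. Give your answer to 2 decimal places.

|S1 ∪ S2| = 39.5.
|(S1 ∪ S2) ∩ S3| = 5.5333.
|(S1 ∪ S2) ∖ S3| = 39.5 − 5.5333 = 33.97.

33.97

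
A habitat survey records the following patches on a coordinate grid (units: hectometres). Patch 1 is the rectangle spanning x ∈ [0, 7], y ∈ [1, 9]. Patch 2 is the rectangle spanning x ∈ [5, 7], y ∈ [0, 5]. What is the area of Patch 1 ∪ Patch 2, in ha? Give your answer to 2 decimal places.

58.00

By inclusion–exclusion:
Individual areas: |Patch 1| = 56, |Patch 2| = 10.
|Patch 1∩Patch 2|: x∈[5,7], y∈[1,5] → 2·4 = 8.
|Patch 1 ∪ Patch 2| = 66 − 8 = 58.00.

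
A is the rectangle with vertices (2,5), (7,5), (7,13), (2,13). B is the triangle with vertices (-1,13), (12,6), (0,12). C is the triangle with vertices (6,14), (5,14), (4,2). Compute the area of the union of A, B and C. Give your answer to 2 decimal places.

42.89

By inclusion–exclusion:
Individual areas: |A| = 40, |B| = 3, |C| = 6.
|A∩B| = 1.4423.
|A∩C| = 4.6667.
|B∩C| = 0.1625.
|A∩B∩C| = 0.1625.
|A ∪ B ∪ C| = 49 − 6.2715 + 0.1625 = 42.89.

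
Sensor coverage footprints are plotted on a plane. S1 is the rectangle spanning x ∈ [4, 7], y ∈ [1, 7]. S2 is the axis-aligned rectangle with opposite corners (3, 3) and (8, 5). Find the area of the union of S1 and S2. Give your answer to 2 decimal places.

22.00

By inclusion–exclusion:
Individual areas: |S1| = 18, |S2| = 10.
|S1∩S2|: x∈[4,7], y∈[3,5] → 3·2 = 6.
|S1 ∪ S2| = 28 − 6 = 22.00.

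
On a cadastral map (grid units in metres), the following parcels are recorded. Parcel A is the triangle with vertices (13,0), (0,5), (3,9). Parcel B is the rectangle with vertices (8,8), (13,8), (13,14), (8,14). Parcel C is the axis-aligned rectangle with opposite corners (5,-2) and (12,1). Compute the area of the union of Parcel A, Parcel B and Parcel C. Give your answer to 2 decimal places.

By inclusion–exclusion:
Individual areas: |Parcel A| = 33.5, |Parcel B| = 30, |Parcel C| = 21.
|Parcel A∩Parcel B| = 0.
|Parcel A∩Parcel C| = 0.4868.
|Parcel B∩Parcel C| = 0 (no overlap).
|Parcel A∩Parcel B∩Parcel C| = 0.
|Parcel A ∪ Parcel B ∪ Parcel C| = 84.5 − 0.4868 + 0 = 84.01.

84.01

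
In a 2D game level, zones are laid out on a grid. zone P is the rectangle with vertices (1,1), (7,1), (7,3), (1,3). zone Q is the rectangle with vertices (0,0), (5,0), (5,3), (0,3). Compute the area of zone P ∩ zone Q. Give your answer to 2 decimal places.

8.00

|zone P∩zone Q|: x∈[1,5], y∈[1,3] → 4·2 = 8.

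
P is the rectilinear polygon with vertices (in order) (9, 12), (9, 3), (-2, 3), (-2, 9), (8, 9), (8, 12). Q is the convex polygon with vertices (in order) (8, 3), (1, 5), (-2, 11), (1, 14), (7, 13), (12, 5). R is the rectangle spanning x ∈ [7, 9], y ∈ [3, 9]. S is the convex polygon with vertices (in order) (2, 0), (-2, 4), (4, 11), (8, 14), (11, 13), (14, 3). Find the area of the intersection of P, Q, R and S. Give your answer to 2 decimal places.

The intersection is the polygon with vertices (7,3.286), (7,9), (8,9), (9,9), (9,3.5), (8,3).
By the shoelace formula its area is 11.61.

11.61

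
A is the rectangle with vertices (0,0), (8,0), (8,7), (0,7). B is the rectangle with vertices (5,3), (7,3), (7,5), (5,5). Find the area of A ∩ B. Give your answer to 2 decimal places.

4.00

|A∩B|: x∈[5,7], y∈[3,5] → 2·2 = 4.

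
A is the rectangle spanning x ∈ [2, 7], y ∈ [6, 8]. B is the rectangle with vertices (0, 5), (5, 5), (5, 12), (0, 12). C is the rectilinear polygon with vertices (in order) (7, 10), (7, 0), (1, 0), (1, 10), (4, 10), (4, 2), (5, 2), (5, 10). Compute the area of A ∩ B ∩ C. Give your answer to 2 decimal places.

4.00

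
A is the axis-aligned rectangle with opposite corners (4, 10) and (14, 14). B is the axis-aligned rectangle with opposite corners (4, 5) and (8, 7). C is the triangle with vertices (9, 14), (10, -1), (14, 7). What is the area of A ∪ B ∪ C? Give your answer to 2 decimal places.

76.82

By inclusion–exclusion:
Individual areas: |A| = 40, |B| = 8, |C| = 34.
|A∩B| = 0 (no overlap).
|A∩C| = 5.181.
|B∩C| = 0.
|A∩B∩C| = 0.
|A ∪ B ∪ C| = 82 − 5.181 + 0 = 76.82.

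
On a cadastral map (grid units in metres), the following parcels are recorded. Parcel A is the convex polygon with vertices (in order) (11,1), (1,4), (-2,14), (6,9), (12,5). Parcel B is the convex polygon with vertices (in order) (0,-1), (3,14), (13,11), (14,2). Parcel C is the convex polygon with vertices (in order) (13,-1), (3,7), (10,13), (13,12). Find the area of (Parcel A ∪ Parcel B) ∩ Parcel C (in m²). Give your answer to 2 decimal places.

The region (Parcel A ∪ Parcel B) ∩ Parcel C is the polygon with vertices (10.254,1.197), (3,7), (9.049,12.185), (13,11), (13,1.786), (11.094,1.377), (11,1), (10.306,1.208).
By the shoelace formula its area is 70.14.

70.14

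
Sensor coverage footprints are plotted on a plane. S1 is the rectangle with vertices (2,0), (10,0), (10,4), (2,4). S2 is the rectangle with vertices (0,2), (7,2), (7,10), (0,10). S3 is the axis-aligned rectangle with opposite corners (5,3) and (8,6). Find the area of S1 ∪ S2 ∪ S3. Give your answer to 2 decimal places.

By inclusion–exclusion:
Individual areas: |S1| = 32, |S2| = 56, |S3| = 9.
|S1∩S2|: x∈[2,7], y∈[2,4] → 5·2 = 10.
|S1∩S3|: x∈[5,8], y∈[3,4] → 3·1 = 3.
|S2∩S3|: x∈[5,7], y∈[3,6] → 2·3 = 6.
|S1∩S2∩S3| = 2.
|S1 ∪ S2 ∪ S3| = 97 − 19 + 2 = 80.00.

80.00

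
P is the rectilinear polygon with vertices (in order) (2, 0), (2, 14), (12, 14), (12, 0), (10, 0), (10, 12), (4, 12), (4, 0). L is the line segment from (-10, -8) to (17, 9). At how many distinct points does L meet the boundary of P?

The segment meets the boundary at (12,5.852), (10,4.593), (4,0.815), (2.706,0).

4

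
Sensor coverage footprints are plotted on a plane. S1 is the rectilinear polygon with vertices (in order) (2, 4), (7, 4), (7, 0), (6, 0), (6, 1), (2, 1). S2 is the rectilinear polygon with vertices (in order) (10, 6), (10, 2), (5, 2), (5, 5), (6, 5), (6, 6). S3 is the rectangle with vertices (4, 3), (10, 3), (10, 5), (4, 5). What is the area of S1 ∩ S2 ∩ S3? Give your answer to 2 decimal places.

The intersection is the polygon with vertices (7,3), (5,3), (5,4), (7,4).
By the shoelace formula its area is 2.00.

2.00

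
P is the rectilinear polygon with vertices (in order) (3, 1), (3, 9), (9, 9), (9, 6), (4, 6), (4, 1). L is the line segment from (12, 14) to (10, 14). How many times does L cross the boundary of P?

0

The segment lies entirely outside P and never meets its boundary.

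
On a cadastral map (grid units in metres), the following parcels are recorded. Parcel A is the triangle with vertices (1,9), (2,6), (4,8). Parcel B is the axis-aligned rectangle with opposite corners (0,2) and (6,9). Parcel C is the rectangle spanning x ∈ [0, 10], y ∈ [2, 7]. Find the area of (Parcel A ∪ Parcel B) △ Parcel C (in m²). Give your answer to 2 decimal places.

32.00

|Parcel A ∪ Parcel B| = 42.
|(Parcel A ∪ Parcel B) ∩ Parcel C| = 30.
|(Parcel A ∪ Parcel B) △ Parcel C| = 42 + 50 − 60 = 32.00.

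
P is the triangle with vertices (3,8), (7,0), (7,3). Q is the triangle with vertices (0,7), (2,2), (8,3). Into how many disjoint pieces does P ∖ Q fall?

2

P ∖ Q splits into 2 disjoint pieces (area 2.0833, area 1.8526).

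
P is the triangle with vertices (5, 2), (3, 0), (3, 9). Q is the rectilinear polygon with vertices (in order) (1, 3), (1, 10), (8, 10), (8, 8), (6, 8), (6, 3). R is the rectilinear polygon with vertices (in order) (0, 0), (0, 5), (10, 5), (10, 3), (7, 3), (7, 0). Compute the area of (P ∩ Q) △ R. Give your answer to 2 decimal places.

40.43

|P ∩ Q| = 5.1429.
|(P ∩ Q) ∩ R| = 2.8571.
|(P ∩ Q) △ R| = 5.1429 + 41 − 5.7143 = 40.43.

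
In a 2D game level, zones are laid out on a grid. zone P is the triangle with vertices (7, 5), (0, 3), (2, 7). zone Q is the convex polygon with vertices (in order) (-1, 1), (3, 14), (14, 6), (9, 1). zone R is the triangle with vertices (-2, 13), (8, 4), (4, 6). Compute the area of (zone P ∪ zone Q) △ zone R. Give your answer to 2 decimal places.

107.88

|zone P ∪ zone Q| = 112.5.
|(zone P ∪ zone Q) ∩ zone R| = 6.3083.
|(zone P ∪ zone Q) △ zone R| = 112.5 + 8 − 12.6165 = 107.88.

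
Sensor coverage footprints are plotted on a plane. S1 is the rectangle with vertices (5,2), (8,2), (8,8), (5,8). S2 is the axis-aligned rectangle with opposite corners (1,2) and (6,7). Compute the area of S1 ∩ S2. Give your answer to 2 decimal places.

|S1∩S2|: x∈[5,6], y∈[2,7] → 1·5 = 5.

5.00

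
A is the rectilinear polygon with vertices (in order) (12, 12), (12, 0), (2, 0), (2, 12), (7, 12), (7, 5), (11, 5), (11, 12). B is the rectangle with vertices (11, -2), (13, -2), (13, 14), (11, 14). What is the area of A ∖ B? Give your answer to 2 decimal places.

80.00

|A| = 92, |A∩B| = 12.
|A ∖ B| = |A| − |A∩B| = 92 − 12 = 80.00.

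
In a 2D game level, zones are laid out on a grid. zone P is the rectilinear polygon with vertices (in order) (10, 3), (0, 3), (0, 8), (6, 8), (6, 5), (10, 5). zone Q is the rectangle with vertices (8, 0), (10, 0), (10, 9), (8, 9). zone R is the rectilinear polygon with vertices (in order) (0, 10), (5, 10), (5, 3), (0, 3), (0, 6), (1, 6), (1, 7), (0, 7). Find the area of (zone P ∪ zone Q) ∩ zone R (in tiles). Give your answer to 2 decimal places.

The region (zone P ∪ zone Q) ∩ zone R is the polygon with vertices (0,6), (1,6), (1,7), (0,7), (0,8), (5,8), (5,3), (0,3).
By the shoelace formula its area is 24.00.

24.00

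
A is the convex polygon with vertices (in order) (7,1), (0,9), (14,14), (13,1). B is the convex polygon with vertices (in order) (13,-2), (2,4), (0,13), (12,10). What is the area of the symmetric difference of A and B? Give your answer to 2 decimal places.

|A| = 112.5, |B| = 114, |A∩B| = 87.3322.
|A △ B| = |A| + |B| − 2·|A∩B| = 112.5 + 114 − 174.6643 = 51.84.

51.84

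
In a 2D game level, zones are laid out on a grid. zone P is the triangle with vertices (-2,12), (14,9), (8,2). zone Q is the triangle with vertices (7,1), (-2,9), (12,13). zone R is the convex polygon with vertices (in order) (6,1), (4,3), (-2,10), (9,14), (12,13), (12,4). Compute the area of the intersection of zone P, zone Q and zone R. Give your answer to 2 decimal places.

The intersection is the polygon with vertices (7.588,2.412), (0.333,9.667), (4.34,10.811), (10.599,9.638).
By the shoelace formula its area is 43.07.

43.07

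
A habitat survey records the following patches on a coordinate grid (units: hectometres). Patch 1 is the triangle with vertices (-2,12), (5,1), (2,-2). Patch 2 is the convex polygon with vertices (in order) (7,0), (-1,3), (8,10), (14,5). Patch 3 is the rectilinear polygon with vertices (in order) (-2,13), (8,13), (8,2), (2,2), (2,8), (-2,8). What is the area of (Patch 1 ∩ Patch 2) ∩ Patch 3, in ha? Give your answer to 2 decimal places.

4.36

The region (Patch 1 ∩ Patch 2) ∩ Patch 3 is the polygon with vertices (2.162,5.46), (4.364,2), (2,2), (2,5.333).
By the shoelace formula its area is 4.36.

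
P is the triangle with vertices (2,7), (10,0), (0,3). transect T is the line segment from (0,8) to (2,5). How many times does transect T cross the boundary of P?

The segment meets the boundary at (1.429,5.857).

1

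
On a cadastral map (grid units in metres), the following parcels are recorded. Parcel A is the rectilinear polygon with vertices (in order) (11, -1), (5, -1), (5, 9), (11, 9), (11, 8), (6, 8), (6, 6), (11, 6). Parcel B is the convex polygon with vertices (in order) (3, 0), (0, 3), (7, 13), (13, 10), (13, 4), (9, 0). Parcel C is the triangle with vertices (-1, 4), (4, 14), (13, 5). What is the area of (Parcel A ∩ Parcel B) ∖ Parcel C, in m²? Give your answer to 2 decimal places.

27.36

|Parcel A ∩ Parcel B| = 42.
|(Parcel A ∩ Parcel B) ∩ Parcel C| = 14.6429.
|(Parcel A ∩ Parcel B) ∖ Parcel C| = 42 − 14.6429 = 27.36.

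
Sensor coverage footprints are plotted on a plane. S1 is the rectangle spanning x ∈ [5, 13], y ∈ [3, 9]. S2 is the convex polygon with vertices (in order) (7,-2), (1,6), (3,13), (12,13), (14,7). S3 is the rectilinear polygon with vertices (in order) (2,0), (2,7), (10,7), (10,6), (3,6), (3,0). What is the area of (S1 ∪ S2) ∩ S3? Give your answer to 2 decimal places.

10.00

The region (S1 ∪ S2) ∩ S3 is the polygon with vertices (2,4.667), (2,7), (10,7), (10,6), (3,6), (3,3.333).
By the shoelace formula its area is 10.00.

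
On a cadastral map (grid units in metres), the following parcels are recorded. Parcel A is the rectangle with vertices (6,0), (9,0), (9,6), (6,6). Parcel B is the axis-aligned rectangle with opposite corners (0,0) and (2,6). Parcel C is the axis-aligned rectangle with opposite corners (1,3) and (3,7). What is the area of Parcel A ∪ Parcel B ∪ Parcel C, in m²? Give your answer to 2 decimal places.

35.00

By inclusion–exclusion:
Individual areas: |Parcel A| = 18, |Parcel B| = 12, |Parcel C| = 8.
|Parcel A∩Parcel B| = 0 (no overlap).
|Parcel A∩Parcel C| = 0 (no overlap).
|Parcel B∩Parcel C|: x∈[1,2], y∈[3,6] → 1·3 = 3.
|Parcel A∩Parcel B∩Parcel C| = 0.
|Parcel A ∪ Parcel B ∪ Parcel C| = 38 − 3 + 0 = 35.00.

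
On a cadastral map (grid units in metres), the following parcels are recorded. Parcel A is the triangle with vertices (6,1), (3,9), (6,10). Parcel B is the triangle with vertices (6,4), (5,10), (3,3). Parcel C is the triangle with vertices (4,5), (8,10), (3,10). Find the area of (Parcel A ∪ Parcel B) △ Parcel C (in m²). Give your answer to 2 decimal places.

|Parcel A ∪ Parcel B| = 16.6074.
|(Parcel A ∪ Parcel B) ∩ Parcel C| = 8.3692.
|(Parcel A ∪ Parcel B) △ Parcel C| = 16.6074 + 12.5 − 16.7384 = 12.37.

12.37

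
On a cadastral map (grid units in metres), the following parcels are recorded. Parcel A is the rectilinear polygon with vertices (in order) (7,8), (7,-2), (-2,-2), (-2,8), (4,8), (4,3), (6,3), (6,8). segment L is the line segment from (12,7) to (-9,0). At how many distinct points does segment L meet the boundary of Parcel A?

4

The segment meets the boundary at (-2,2.333), (4,4.333), (6,5), (7,5.333).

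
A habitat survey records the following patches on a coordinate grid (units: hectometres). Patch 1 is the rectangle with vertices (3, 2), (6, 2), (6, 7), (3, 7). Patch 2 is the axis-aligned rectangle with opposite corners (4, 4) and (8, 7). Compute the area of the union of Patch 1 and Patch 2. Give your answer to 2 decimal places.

21.00

By inclusion–exclusion:
Individual areas: |Patch 1| = 15, |Patch 2| = 12.
|Patch 1∩Patch 2|: x∈[4,6], y∈[4,7] → 2·3 = 6.
|Patch 1 ∪ Patch 2| = 27 − 6 = 21.00.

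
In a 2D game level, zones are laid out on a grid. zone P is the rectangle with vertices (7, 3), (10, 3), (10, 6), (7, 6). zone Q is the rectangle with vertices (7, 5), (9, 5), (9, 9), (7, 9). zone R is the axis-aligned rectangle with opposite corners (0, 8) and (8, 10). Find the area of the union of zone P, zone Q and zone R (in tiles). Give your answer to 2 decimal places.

30.00

By inclusion–exclusion:
Individual areas: |zone P| = 9, |zone Q| = 8, |zone R| = 16.
|zone P∩zone Q|: x∈[7,9], y∈[5,6] → 2·1 = 2.
|zone P∩zone R| = 0 (no overlap).
|zone Q∩zone R|: x∈[7,8], y∈[8,9] → 1·1 = 1.
|zone P∩zone Q∩zone R| = 0.
|zone P ∪ zone Q ∪ zone R| = 33 − 3 + 0 = 30.00.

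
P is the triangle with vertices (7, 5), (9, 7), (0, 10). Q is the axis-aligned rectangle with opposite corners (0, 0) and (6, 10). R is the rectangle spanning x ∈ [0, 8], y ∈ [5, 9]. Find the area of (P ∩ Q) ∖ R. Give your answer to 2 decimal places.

|P ∩ Q| = 6.8571.
|(P ∩ Q) ∩ R| = 6.0571.
|(P ∩ Q) ∖ R| = 6.8571 − 6.0571 = 0.80.

0.80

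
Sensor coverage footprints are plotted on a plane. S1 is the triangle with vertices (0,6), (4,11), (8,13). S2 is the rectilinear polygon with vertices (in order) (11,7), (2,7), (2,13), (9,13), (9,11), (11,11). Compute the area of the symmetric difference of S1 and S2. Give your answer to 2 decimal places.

|S1| = 6, |S2| = 50, |S1∩S2| = 5.25.
|S1 △ S2| = |S1| + |S2| − 2·|S1∩S2| = 6 + 50 − 10.5 = 45.50.

45.50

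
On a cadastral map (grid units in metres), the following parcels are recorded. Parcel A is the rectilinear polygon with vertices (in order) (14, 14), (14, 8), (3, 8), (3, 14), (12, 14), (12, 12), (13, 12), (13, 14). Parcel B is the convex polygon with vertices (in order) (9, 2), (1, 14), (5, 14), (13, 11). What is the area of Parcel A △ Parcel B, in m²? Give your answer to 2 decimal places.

44.00

|Parcel A| = 64, |Parcel B| = 66, |Parcel A∩Parcel B| = 43.
|Parcel A △ Parcel B| = |Parcel A| + |Parcel B| − 2·|Parcel A∩Parcel B| = 64 + 66 − 86 = 44.00.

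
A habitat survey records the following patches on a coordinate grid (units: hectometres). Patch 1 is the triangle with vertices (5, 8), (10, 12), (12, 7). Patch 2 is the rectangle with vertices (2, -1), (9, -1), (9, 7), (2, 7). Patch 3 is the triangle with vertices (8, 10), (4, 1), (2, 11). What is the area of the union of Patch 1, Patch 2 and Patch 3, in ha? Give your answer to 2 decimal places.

By inclusion–exclusion:
Individual areas: |Patch 1| = 16.5, |Patch 2| = 56, |Patch 3| = 29.
|Patch 1∩Patch 2| = 0.
|Patch 1∩Patch 3| = 2.9277.
|Patch 2∩Patch 3| = 11.6.
|Patch 1∩Patch 2∩Patch 3| = 0.
|Patch 1 ∪ Patch 2 ∪ Patch 3| = 101.5 − 14.5277 + 0 = 86.97.

86.97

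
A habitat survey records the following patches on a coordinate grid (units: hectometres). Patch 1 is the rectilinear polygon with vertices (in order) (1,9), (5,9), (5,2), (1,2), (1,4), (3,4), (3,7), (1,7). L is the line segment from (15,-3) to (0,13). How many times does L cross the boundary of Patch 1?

The segment meets the boundary at (3.75,9), (5,7.667).

2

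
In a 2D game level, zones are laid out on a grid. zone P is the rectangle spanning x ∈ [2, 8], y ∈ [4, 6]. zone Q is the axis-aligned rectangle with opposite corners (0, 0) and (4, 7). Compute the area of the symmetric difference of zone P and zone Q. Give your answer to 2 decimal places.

|zone P∩zone Q|: x∈[2,4], y∈[4,6] → 2·2 = 4.
|zone P △ zone Q| = |zone P| + |zone Q| − 2·|zone P∩zone Q| = 12 + 28 − 8 = 32.00.

32.00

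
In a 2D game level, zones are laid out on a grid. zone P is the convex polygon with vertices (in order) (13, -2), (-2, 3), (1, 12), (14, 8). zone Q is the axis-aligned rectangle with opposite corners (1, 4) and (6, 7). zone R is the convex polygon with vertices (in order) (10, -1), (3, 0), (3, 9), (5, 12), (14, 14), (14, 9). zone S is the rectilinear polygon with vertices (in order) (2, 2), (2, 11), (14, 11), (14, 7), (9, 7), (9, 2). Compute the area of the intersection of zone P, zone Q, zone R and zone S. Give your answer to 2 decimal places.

The intersection is the polygon with vertices (6,4), (3,4), (3,7), (6,7).
By the shoelace formula its area is 9.00.

9.00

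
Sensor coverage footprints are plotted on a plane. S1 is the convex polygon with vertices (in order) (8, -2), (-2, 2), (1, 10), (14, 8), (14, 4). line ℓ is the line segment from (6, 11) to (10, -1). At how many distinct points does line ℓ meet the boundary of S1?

2

The segment meets the boundary at (9.75,-0.25), (6.622,9.135).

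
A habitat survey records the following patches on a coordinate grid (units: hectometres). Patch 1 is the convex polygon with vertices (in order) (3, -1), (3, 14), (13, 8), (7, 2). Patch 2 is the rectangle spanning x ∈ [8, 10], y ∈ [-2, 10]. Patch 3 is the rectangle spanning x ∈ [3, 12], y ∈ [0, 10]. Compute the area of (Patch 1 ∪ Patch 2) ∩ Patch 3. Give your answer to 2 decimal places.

|Patch 1 ∪ Patch 2| = 90.0333.
|(Patch 1 ∪ Patch 2) ∩ Patch 3| = 71.23.

71.23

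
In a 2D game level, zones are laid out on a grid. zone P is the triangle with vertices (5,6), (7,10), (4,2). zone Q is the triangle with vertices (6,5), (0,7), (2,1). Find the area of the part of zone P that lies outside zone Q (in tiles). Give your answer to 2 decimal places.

1.44

|zone P| = 2, |zone P∩zone Q| = 0.5561.
|zone P ∖ zone Q| = |zone P| − |zone P∩zone Q| = 2 − 0.5561 = 1.44.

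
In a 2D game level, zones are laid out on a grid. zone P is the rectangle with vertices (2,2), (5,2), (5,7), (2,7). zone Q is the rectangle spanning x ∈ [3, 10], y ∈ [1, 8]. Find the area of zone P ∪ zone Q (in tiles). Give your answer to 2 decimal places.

By inclusion–exclusion:
Individual areas: |zone P| = 15, |zone Q| = 49.
|zone P∩zone Q|: x∈[3,5], y∈[2,7] → 2·5 = 10.
|zone P ∪ zone Q| = 64 − 10 = 54.00.

54.00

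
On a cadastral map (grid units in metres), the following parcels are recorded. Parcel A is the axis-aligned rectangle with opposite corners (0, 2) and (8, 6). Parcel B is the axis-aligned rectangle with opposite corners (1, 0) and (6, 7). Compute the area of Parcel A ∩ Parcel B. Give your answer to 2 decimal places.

20.00

|Parcel A∩Parcel B|: x∈[1,6], y∈[2,6] → 5·4 = 20.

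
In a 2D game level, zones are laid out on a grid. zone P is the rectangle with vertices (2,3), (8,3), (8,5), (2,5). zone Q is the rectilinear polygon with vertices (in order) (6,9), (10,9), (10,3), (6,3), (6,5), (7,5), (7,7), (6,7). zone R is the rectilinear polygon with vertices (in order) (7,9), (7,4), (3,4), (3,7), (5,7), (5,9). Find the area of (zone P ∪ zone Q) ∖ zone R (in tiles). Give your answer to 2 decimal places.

24.00

|zone P ∪ zone Q| = 30.
|(zone P ∪ zone Q) ∩ zone R| = 6.
|(zone P ∪ zone Q) ∖ zone R| = 30 − 6 = 24.00.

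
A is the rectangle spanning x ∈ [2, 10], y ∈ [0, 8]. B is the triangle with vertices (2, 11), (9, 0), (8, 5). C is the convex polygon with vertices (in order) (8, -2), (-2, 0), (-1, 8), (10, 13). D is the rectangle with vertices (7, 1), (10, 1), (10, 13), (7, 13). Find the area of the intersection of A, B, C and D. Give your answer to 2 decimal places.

The intersection is the polygon with vertices (8.56,2.2), (8.4,1), (8.364,1), (7,3.143), (7,6), (8,5).
By the shoelace formula its area is 4.40.

4.40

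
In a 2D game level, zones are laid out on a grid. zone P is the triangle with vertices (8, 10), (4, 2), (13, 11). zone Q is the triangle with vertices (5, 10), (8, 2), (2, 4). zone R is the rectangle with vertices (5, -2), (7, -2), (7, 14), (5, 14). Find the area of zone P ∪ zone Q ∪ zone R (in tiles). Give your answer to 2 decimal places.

57.45

By inclusion–exclusion:
Individual areas: |zone P| = 18, |zone Q| = 21, |zone R| = 32.
|zone P∩zone Q| = 3.039.
|zone P∩zone R| = 4.
|zone Q∩zone R| = 9.3333.
|zone P∩zone Q∩zone R| = 2.8247.
|zone P ∪ zone Q ∪ zone R| = 71 − 16.3723 + 2.8247 = 57.45.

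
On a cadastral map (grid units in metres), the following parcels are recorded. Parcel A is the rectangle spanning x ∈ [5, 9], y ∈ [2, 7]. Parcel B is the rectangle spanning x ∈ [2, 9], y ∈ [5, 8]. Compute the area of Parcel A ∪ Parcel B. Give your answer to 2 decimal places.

33.00

By inclusion–exclusion:
Individual areas: |Parcel A| = 20, |Parcel B| = 21.
|Parcel A∩Parcel B|: x∈[5,9], y∈[5,7] → 4·2 = 8.
|Parcel A ∪ Parcel B| = 41 − 8 = 33.00.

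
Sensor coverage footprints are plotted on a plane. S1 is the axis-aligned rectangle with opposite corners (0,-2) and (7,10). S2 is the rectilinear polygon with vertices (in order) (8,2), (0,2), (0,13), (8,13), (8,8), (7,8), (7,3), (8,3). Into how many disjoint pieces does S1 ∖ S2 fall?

S1 ∖ S2 is a single connected region.

1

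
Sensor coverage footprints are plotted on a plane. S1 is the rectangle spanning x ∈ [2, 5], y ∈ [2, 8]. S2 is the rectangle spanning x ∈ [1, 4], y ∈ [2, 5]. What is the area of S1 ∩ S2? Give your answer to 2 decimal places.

6.00

|S1∩S2|: x∈[2,4], y∈[2,5] → 2·3 = 6.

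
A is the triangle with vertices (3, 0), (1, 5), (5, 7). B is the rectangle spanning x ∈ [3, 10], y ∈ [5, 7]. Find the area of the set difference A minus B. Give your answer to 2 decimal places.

|A| = 12, |A∩B| = 2.4286.
|A ∖ B| = |A| − |A∩B| = 12 − 2.4286 = 9.57.

9.57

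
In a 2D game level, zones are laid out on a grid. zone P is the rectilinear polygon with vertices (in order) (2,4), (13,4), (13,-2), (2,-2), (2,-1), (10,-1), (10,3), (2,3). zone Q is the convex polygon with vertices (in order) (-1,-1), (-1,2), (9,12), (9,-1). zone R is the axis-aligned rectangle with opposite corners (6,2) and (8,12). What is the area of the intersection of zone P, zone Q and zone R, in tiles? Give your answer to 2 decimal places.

The intersection is the polygon with vertices (6,3), (6,4), (8,4), (8,3).
By the shoelace formula its area is 2.00.

2.00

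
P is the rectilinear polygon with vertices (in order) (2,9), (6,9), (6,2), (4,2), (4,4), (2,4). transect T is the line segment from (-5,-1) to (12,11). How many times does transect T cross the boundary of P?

2

The segment meets the boundary at (6,6.765), (2.083,4).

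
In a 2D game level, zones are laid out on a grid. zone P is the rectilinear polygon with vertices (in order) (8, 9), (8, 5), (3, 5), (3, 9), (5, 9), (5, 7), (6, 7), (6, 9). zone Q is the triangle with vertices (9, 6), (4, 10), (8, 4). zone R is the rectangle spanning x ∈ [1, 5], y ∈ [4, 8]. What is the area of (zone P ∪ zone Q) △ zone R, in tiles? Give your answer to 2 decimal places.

25.05

|zone P ∪ zone Q| = 21.05.
|(zone P ∪ zone Q) ∩ zone R| = 6.
|(zone P ∪ zone Q) △ zone R| = 21.05 + 16 − 12 = 25.05.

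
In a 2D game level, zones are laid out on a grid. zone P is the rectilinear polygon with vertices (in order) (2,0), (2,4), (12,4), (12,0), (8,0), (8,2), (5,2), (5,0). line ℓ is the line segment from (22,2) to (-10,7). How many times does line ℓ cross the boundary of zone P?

The segment meets the boundary at (9.2,4), (12,3.562).

2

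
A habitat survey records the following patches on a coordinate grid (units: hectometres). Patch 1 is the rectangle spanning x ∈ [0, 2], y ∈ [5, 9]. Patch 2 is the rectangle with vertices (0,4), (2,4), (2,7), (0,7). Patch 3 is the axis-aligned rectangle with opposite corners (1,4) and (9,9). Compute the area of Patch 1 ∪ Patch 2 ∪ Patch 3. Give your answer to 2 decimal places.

45.00

By inclusion–exclusion:
Individual areas: |Patch 1| = 8, |Patch 2| = 6, |Patch 3| = 40.
|Patch 1∩Patch 2|: x∈[0,2], y∈[5,7] → 2·2 = 4.
|Patch 1∩Patch 3|: x∈[1,2], y∈[5,9] → 1·4 = 4.
|Patch 2∩Patch 3|: x∈[1,2], y∈[4,7] → 1·3 = 3.
|Patch 1∩Patch 2∩Patch 3| = 2.
|Patch 1 ∪ Patch 2 ∪ Patch 3| = 54 − 11 + 2 = 45.00.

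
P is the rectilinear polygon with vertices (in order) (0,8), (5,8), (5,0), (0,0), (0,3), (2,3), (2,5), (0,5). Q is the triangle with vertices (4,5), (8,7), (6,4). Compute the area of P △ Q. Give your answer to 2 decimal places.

|P| = 36, |Q| = 4, |P∩Q| = 0.5.
|P △ Q| = |P| + |Q| − 2·|P∩Q| = 36 + 4 − 1 = 39.00.

39.00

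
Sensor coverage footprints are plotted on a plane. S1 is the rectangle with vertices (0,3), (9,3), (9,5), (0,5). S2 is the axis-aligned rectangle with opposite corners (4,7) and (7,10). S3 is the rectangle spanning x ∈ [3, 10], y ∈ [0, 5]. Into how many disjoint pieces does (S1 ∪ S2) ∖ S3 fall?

2

(S1 ∪ S2) ∖ S3 splits into 2 disjoint pieces (area 6, area 9).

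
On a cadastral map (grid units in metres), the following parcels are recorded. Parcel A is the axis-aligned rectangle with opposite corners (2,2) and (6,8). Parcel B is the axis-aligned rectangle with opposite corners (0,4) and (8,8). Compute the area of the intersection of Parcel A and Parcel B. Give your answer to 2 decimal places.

16.00

|Parcel A∩Parcel B|: x∈[2,6], y∈[4,8] → 4·4 = 16.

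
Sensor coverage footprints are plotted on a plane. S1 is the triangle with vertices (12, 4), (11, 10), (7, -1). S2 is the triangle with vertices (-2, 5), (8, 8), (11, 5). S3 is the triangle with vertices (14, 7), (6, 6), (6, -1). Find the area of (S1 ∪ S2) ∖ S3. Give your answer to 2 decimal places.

21.85

|S1 ∪ S2| = 35.7879.
|(S1 ∪ S2) ∩ S3| = 13.9344.
|(S1 ∪ S2) ∖ S3| = 35.7879 − 13.9344 = 21.85.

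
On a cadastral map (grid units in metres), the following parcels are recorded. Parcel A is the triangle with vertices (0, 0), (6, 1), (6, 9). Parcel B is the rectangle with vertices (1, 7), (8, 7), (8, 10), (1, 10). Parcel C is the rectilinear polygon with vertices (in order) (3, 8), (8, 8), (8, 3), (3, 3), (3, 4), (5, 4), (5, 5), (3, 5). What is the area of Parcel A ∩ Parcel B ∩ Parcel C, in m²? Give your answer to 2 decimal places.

1.00

The intersection is the polygon with vertices (6,7), (4.667,7), (5.333,8), (6,8).
By the shoelace formula its area is 1.00.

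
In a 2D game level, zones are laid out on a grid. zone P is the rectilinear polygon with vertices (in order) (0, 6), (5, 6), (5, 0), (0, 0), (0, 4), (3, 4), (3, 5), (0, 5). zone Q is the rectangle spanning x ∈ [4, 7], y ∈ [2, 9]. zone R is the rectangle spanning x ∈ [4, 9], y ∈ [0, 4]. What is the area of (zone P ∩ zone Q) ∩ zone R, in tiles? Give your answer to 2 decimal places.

2.00

The region (zone P ∩ zone Q) ∩ zone R is the polygon with vertices (5,2), (4,2), (4,4), (5,4).
By the shoelace formula its area is 2.00.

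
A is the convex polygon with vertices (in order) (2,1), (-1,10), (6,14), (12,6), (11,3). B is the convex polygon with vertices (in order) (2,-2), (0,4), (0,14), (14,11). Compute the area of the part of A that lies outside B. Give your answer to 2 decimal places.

18.81

|A| = 105, |A∩B| = 86.1922.
|A ∖ B| = |A| − |A∩B| = 105 − 86.1922 = 18.81.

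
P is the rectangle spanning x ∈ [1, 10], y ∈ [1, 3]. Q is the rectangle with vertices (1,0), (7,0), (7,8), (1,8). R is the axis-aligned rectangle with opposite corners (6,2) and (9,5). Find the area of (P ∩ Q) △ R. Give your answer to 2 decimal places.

19.00

|P ∩ Q| = 12.
|(P ∩ Q) ∩ R| = 1.
|(P ∩ Q) △ R| = 12 + 9 − 2 = 19.00.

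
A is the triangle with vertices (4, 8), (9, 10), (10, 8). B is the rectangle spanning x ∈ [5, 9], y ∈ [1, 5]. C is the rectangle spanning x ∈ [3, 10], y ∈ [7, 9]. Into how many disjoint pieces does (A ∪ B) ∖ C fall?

2

(A ∪ B) ∖ C splits into 2 disjoint pieces (area 1.5, area 16).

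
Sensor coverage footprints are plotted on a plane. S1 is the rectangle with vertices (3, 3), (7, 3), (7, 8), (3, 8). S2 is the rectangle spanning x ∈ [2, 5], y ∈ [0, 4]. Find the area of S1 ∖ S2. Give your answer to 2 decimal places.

|S1∩S2|: x∈[3,5], y∈[3,4] → 2·1 = 2.
|S1| = 20.
|S1 ∖ S2| = |S1| − |S1∩S2| = 20 − 2 = 18.00.

18.00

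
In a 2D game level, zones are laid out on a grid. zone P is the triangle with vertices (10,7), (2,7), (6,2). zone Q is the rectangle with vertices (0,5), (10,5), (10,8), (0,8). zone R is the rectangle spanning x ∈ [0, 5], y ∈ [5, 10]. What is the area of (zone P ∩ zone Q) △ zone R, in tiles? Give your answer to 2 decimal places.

|zone P ∩ zone Q| = 12.8.
|(zone P ∩ zone Q) ∩ zone R| = 4.4.
|(zone P ∩ zone Q) △ zone R| = 12.8 + 25 − 8.8 = 29.00.

29.00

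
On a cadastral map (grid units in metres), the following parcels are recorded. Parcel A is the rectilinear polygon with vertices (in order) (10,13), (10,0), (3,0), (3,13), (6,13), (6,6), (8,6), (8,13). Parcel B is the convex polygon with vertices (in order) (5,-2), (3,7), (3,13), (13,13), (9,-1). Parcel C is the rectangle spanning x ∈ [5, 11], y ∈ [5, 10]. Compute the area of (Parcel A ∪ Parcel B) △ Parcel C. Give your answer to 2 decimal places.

83.62

|Parcel A ∪ Parcel B| = 113.3373.
|(Parcel A ∪ Parcel B) ∩ Parcel C| = 29.8571.
|(Parcel A ∪ Parcel B) △ Parcel C| = 113.3373 + 30 − 59.7143 = 83.62.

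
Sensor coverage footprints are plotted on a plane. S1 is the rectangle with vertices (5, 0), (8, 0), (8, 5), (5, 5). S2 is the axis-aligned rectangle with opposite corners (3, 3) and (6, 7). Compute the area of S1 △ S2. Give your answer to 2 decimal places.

|S1∩S2|: x∈[5,6], y∈[3,5] → 1·2 = 2.
|S1 △ S2| = |S1| + |S2| − 2·|S1∩S2| = 15 + 12 − 4 = 23.00.

23.00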